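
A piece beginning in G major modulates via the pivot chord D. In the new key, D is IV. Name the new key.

A major

The numeral IV denotes a major triad on scale degree 4. With D on degree 4, the tonic of the new key is A.
Degree 4 carries a major triad in major keys, so the destination is A major.
Check: the diatonic triads of A major are A (I), Bm (ii), C♯m (iii), D (IV), E (V), F♯m (vi), G♯dim (vii°) — D is indeed IV.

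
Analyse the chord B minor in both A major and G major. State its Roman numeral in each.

The scale of A major is A B C# D E F# G#; B is degree 2, and the triad built there (B-D-F#) is minor, so it is ii.
The scale of G major is G A B C D E F#; B is degree 3, and the triad built there (B-D-F#) is minor, so it is iii.

ii in A major; iii in G major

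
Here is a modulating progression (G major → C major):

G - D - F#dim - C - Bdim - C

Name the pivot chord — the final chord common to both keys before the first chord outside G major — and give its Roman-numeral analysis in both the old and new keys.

Chords diatonic to G major: G, Am, Bm, C, D, Em, F#dim.
Reading the progression, the first chord not in that set is Bdim, so the modulation leaves G major there.
The chord immediately before Bdim is C, which is diatonic to both keys: IV in G major and I in C major.

C — IV in G major, I in C major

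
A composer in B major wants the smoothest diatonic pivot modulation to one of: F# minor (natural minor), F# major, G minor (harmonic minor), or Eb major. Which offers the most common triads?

Triads of B major: B (I), C#m (ii), D#m (iii), E (IV), F# (V), G#m (vi), A#dim (vii°).
F# minor (natural minor) shares 2: C#m, E.
F# major shares 4: B, D#m, F#, G#m.
G minor (harmonic minor) shares 0: none.
Eb major shares 0: none.
The most common triads (4) are shared with F# major.

F# major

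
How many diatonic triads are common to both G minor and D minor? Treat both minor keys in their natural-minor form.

4

Diatonic triads of G minor (natural minor): G minor (i), A diminished (ii°), B♭ major (III), C minor (iv), D minor (v), E♭ major (VI), F major (VII).
Diatonic triads of D minor (natural minor): D minor (i), E diminished (ii°), F major (III), G minor (iv), A minor (v), B♭ major (VI), C major (VII).
Matching root and quality in both lists: G minor, B♭ major, D minor, F major.
That gives 4 common triads.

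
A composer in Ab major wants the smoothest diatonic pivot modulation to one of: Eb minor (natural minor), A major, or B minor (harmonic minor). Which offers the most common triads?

Eb minor

Triads of Ab major: Ab (I), Bbm (ii), Cm (iii), Db (IV), Eb (V), Fm (vi), Gdim (vii°).
Eb minor (natural minor) shares 2: Bbm, Db.
A major shares 0: none.
B minor (harmonic minor) shares 0: none.
The most common triads (2) are shared with Eb minor.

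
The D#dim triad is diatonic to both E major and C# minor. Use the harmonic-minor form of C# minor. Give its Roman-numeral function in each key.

vii° in E major; ii° in C# minor

The scale of E major is E F# G# A B C# D#; D# is degree 7, and the triad built there (D#-F#-A) is diminished, so it is vii°.
The scale of C# minor (harmonic minor) is C# D# E F# G# A B#; D# is degree 2, and the triad built there (D#-F#-A) is diminished, so it is ii°.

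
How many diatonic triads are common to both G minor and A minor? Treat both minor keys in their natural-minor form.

2

Diatonic triads of G minor (natural minor): Gm (i), Adim (ii°), Bb (III), Cm (iv), Dm (v), Eb (VI), F (VII).
Diatonic triads of A minor (natural minor): Am (i), Bdim (ii°), C (III), Dm (iv), Em (v), F (VI), G (VII).
Matching root and quality in both lists: Dm, F.
That gives 2 common triads.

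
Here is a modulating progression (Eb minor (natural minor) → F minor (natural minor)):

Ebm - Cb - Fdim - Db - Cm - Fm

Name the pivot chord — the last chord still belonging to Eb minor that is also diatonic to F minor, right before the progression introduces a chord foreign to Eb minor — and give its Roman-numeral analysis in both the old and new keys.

Chords diatonic to Eb minor: Ebm, Fdim, Gb, Abm, Bbm, Cb, Db.
Reading the progression, the first chord not in that set is Cm, so the modulation leaves Eb minor there.
The chord immediately before Cm is Db, which is diatonic to both keys: VII in Eb minor and VI in F minor.

Db — VII in Eb minor, VI in F minor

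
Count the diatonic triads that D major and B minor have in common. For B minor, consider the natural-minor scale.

Diatonic triads of D major: D major (I), E minor (ii), F# minor (iii), G major (IV), A major (V), B minor (vi), C# diminished (vii°).
Diatonic triads of B minor (natural minor): B minor (i), C# diminished (ii°), D major (III), E minor (iv), F# minor (v), G major (VI), A major (VII).
Matching root and quality in both lists: D major, E minor, F# minor, G major, A major, B minor, C# diminished.
That gives 7 common triads.

7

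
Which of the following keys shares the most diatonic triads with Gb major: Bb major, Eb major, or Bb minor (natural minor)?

Triads of Gb major: Gb (I), Abm (ii), Bbm (iii), Cb (IV), Db (V), Ebm (vi), Fdim (vii°).
Bb major shares 0: none.
Eb major shares 0: none.
Bb minor (natural minor) shares 4: Gb, Bbm, Db, Ebm.
The most common triads (4) are shared with Bb minor.

Bb minor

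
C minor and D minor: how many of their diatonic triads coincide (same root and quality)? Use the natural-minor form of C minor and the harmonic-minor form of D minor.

2

Diatonic triads of C minor (natural minor): Cm (i), Ddim (ii°), E♭ (III), Fm (iv), Gm (v), A♭ (VI), B♭ (VII).
Diatonic triads of D minor (harmonic minor): Dm (i), Edim (ii°), Faug (III+), Gm (iv), A (V), B♭ (VI), C♯dim (vii°).
Matching root and quality in both lists: Gm, B♭.
That gives 2 common triads.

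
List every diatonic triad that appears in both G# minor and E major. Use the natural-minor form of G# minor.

Triads in G# minor (natural minor): G#m (i), A#dim (ii°), B (III), C#m (iv), D#m (v), E (VI), F# (VII).
Triads in E major: E (I), F#m (ii), G#m (iii), A (IV), B (V), C#m (vi), D#dim (vii°).
Shared triads with their functions: G#m (i in G# minor, iii in E major); B (III in G# minor, V in E major); C#m (iv in G# minor, vi in E major); E (VI in G# minor, I in E major).

G#m, B, C#m, E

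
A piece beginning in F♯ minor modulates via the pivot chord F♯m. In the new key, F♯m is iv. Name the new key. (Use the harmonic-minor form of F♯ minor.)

C♯ minor

The numeral iv denotes a minor triad on scale degree 4. With F♯ on degree 4, the tonic of the new key is C♯.
Degree 4 carries a minor triad in minor keys, so the destination is C♯ minor.
Check: the diatonic triads of C♯ minor (natural minor) are C♯m (i), D♯dim (ii°), E (III), F♯m (iv), G♯m (v), A (VI), B (VII) — F♯m is indeed iv.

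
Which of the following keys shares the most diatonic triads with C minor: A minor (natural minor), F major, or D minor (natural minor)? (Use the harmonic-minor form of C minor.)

A minor

Triads of C minor (harmonic minor): C minor (i), D diminished (ii°), Eb augmented (III+), F minor (iv), G major (V), Ab major (VI), B diminished (vii°).
A minor (natural minor) shares 2: G, Bdim.
F major shares 0: none.
D minor (natural minor) shares 0: none.
The most common triads (2) are shared with A minor.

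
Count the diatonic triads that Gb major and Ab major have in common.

Diatonic triads of Gb major: Gb major (I), Ab minor (ii), Bb minor (iii), Cb major (IV), Db major (V), Eb minor (vi), F diminished (vii°).
Diatonic triads of Ab major: Ab major (I), Bb minor (ii), C minor (iii), Db major (IV), Eb major (V), F minor (vi), G diminished (vii°).
Matching root and quality in both lists: Bb minor, Db major.
That gives 2 common triads.

2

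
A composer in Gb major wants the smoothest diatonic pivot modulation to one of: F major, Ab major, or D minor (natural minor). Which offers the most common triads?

Triads of Gb major: Gb (I), Abm (ii), Bbm (iii), Cb (IV), Db (V), Ebm (vi), Fdim (vii°).
F major shares 0: none.
Ab major shares 2: Bbm, Db.
D minor (natural minor) shares 0: none.
The most common triads (2) are shared with Ab major.

Ab major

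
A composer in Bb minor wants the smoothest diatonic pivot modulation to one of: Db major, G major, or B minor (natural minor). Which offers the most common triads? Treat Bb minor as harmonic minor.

Triads of Bb minor (harmonic minor): Bb minor (i), C diminished (ii°), Db augmented (III+), Eb minor (iv), F major (V), Gb major (VI), A diminished (vii°).
Db major shares 4: Bbm, Cdim, Ebm, Gb.
G major shares 0: none.
B minor (natural minor) shares 0: none.
The most common triads (4) are shared with Db major.

Db major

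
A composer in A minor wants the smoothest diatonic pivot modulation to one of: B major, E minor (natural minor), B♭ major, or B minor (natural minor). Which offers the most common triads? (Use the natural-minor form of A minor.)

E minor

Triads of A minor (natural minor): Am (i), Bdim (ii°), C (III), Dm (iv), Em (v), F (VI), G (VII).
B major shares 0: none.
E minor (natural minor) shares 4: Am, C, Em, G.
B♭ major shares 2: Dm, F.
B minor (natural minor) shares 2: Em, G.
The most common triads (4) are shared with E minor.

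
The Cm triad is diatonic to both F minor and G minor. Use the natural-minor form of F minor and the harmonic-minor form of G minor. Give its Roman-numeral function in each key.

v in F minor; iv in G minor

The scale of F minor (natural minor) is F G Ab Bb C Db Eb; C is degree 5, and the triad built there (C-Eb-G) is minor, so it is v.
The scale of G minor (harmonic minor) is G A Bb C D Eb F#; C is degree 4, and the triad built there (C-Eb-G) is minor, so it is iv.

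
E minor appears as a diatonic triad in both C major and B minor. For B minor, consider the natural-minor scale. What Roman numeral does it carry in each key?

The scale of C major is C D E F G A B; E is degree 3, and the triad built there (E-G-B) is minor, so it is iii.
The scale of B minor (natural minor) is B C# D E F# G A; E is degree 4, and the triad built there (E-G-B) is minor, so it is iv.

iii in C major; iv in B minor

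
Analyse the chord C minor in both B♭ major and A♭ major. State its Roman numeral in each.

The scale of B♭ major is B♭ C D E♭ F G A; C is degree 2, and the triad built there (C-E♭-G) is minor, so it is ii.
The scale of A♭ major is A♭ B♭ C D♭ E♭ F G; C is degree 3, and the triad built there (C-E♭-G) is minor, so it is iii.

ii in B♭ major; iii in A♭ major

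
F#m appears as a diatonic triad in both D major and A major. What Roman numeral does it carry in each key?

iii in D major; vi in A major

The scale of D major is D E F# G A B C#; F# is degree 3, and the triad built there (F#-A-C#) is minor, so it is iii.
The scale of A major is A B C# D E F# G#; F# is degree 6, and the triad built there (F#-A-C#) is minor, so it is vi.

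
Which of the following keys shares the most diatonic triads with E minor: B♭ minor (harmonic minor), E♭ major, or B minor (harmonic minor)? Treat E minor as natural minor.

Triads of E minor (natural minor): Em (i), F♯dim (ii°), G (III), Am (iv), Bm (v), C (VI), D (VII).
B♭ minor (harmonic minor) shares 0: none.
E♭ major shares 0: none.
B minor (harmonic minor) shares 3: Em, G, Bm.
The most common triads (3) are shared with B minor.

B minor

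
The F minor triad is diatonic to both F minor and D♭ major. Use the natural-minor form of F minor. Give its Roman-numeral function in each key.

The scale of F minor (natural minor) is F G A♭ B♭ C D♭ E♭; F is degree 1, and the triad built there (F-A♭-C) is minor, so it is i.
The scale of D♭ major is D♭ E♭ F G♭ A♭ B♭ C; F is degree 3, and the triad built there (F-A♭-C) is minor, so it is iii.

i in F minor; iii in D♭ major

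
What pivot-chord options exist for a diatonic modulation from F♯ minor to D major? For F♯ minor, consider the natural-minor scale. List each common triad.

F♯m, A, Bm, D

Triads in F♯ minor (natural minor): F♯m (i), G♯dim (ii°), A (III), Bm (iv), C♯m (v), D (VI), E (VII).
Triads in D major: D (I), Em (ii), F♯m (iii), G (IV), A (V), Bm (vi), C♯dim (vii°).
Shared triads with their functions: F♯m (i in F♯ minor, iii in D major); A (III in F♯ minor, V in D major); Bm (iv in F♯ minor, vi in D major); D (VI in F♯ minor, I in D major).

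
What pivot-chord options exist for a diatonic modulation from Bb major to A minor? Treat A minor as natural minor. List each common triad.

Dm, F

Triads in Bb major: Bb (I), Cm (ii), Dm (iii), Eb (IV), F (V), Gm (vi), Adim (vii°).
Triads in A minor (natural minor): Am (i), Bdim (ii°), C (III), Dm (iv), Em (v), F (VI), G (VII).
Shared triads with their functions: Dm (iii in Bb major, iv in A minor); F (V in Bb major, VI in A minor).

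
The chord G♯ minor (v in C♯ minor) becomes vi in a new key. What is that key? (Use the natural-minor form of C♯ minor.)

The numeral vi denotes a minor triad on scale degree 6. With G♯ on degree 6, the tonic of the new key is B.
Degree 6 carries a minor triad in major keys, so the destination is B major.
Check: the diatonic triads of B major are B (I), C♯m (ii), D♯m (iii), E (IV), F♯ (V), G♯m (vi), A♯dim (vii°) — G♯ minor is indeed vi.

B major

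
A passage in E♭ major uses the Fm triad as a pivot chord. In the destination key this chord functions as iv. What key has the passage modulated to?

The numeral iv denotes a minor triad on scale degree 4. With F on degree 4, the tonic of the new key is C.
Degree 4 carries a minor triad in minor keys, so the destination is C minor.
Check: the diatonic triads of C minor (natural minor) are Cm (i), Ddim (ii°), E♭ (III), Fm (iv), Gm (v), A♭ (VI), B♭ (VII) — Fm is indeed iv.

C minor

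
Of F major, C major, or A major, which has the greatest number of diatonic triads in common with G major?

C major

Triads of G major: G major (I), A minor (ii), B minor (iii), C major (IV), D major (V), E minor (vi), F♯ diminished (vii°).
F major shares 2: Am, C.
C major shares 4: G, Am, C, Em.
A major shares 2: Bm, D.
The most common triads (4) are shared with C major.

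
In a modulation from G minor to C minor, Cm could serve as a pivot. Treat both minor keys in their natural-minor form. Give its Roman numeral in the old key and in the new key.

The scale of G minor (natural minor) is G A Bb C D Eb F; C is degree 4, and the triad built there (C-Eb-G) is minor, so it is iv.
The scale of C minor (natural minor) is C D Eb F G Ab Bb; C is degree 1, and the triad built there (C-Eb-G) is minor, so it is i.

iv in G minor; i in C minor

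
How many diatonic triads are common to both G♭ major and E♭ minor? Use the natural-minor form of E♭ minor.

7

Diatonic triads of G♭ major: G♭ (I), A♭m (ii), B♭m (iii), C♭ (IV), D♭ (V), E♭m (vi), Fdim (vii°).
Diatonic triads of E♭ minor (natural minor): E♭m (i), Fdim (ii°), G♭ (III), A♭m (iv), B♭m (v), C♭ (VI), D♭ (VII).
Matching root and quality in both lists: G♭, A♭m, B♭m, C♭, D♭, E♭m, Fdim.
That gives 7 common triads.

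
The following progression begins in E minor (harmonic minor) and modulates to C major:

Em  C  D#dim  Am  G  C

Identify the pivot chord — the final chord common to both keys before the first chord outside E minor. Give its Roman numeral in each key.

Chords diatonic to E minor: Em, F#dim, Gaug, Am, B, C, D#dim.
Reading the progression, the first chord not in that set is G, so the modulation leaves E minor there.
The chord immediately before G is Am, which is diatonic to both keys: iv in E minor and vi in C major.

Am — iv in E minor, vi in C major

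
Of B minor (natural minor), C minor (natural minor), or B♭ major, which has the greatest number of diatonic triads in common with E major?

B minor

Triads of E major: E major (I), F♯ minor (ii), G♯ minor (iii), A major (IV), B major (V), C♯ minor (vi), D♯ diminished (vii°).
B minor (natural minor) shares 2: F♯m, A.
C minor (natural minor) shares 0: none.
B♭ major shares 0: none.
The most common triads (2) are shared with B minor.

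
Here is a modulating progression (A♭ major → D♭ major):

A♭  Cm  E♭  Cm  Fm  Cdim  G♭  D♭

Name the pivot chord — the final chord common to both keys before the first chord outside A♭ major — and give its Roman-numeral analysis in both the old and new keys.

Chords diatonic to A♭ major: A♭, B♭m, Cm, D♭, E♭, Fm, Gdim.
Reading the progression, the first chord not in that set is Cdim, so the modulation leaves A♭ major there.
The chord immediately before Cdim is Fm, which is diatonic to both keys: vi in A♭ major and iii in D♭ major.

Fm — vi in A♭ major, iii in D♭ major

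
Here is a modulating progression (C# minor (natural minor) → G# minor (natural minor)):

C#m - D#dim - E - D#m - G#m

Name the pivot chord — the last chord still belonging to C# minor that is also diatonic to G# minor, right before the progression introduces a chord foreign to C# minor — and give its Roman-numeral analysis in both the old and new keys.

E — III in C# minor, VI in G# minor

Chords diatonic to C# minor: C#m, D#dim, E, F#m, G#m, A, B.
Reading the progression, the first chord not in that set is D#m, so the modulation leaves C# minor there.
The chord immediately before D#m is E, which is diatonic to both keys: III in C# minor and VI in G# minor.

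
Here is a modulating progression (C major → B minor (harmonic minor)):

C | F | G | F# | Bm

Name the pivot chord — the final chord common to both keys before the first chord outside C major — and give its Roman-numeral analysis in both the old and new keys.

Chords diatonic to C major: C, Dm, Em, F, G, Am, Bdim.
Reading the progression, the first chord not in that set is F#, so the modulation leaves C major there.
The chord immediately before F# is G, which is diatonic to both keys: V in C major and VI in B minor.

G — V in C major, VI in B minor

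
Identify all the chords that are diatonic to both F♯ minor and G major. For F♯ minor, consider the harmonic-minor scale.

Bm, D

Triads in F♯ minor (harmonic minor): F♯ minor (i), G♯ diminished (ii°), A augmented (III+), B minor (iv), C♯ major (V), D major (VI), E♯ diminished (vii°).
Triads in G major: G major (I), A minor (ii), B minor (iii), C major (IV), D major (V), E minor (vi), F♯ diminished (vii°).
Shared triads with their functions: B minor (iv in F♯ minor, iii in G major); D major (VI in F♯ minor, V in G major).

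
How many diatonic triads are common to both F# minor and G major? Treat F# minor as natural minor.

2

Diatonic triads of F# minor (natural minor): F#m (i), G#dim (ii°), A (III), Bm (iv), C#m (v), D (VI), E (VII).
Diatonic triads of G major: G (I), Am (ii), Bm (iii), C (IV), D (V), Em (vi), F#dim (vii°).
Matching root and quality in both lists: Bm, D.
That gives 2 common triads.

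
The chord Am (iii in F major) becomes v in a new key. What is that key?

D minor

The numeral v denotes a minor triad on scale degree 5. With A on degree 5, the tonic of the new key is D.
Degree 5 carries a minor triad in natural-minor keys, so the destination is D minor.
Check: the diatonic triads of D minor (natural minor) are Dm (i), Edim (ii°), F (III), Gm (iv), Am (v), Bb (VI), C (VII) — Am is indeed v.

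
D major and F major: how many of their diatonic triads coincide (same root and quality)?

Diatonic triads of D major: D (I), Em (ii), F♯m (iii), G (IV), A (V), Bm (vi), C♯dim (vii°).
Diatonic triads of F major: F (I), Gm (ii), Am (iii), B♭ (IV), C (V), Dm (vi), Edim (vii°).
No triad has the same root and quality in both keys.

0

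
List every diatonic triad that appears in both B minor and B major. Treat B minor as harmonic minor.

Triads in B minor (harmonic minor): B minor (i), C# diminished (ii°), D augmented (III+), E minor (iv), F# major (V), G major (VI), A# diminished (vii°).
Triads in B major: B major (I), C# minor (ii), D# minor (iii), E major (IV), F# major (V), G# minor (vi), A# diminished (vii°).
Shared triads with their functions: F# major (V in B minor, V in B major); A# diminished (vii° in B minor, vii° in B major).

F#, A#dim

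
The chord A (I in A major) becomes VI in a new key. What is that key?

C# minor

The numeral VI denotes a major triad on scale degree 6. With A on degree 6, the tonic of the new key is C#.
Degree 6 carries a major triad in minor keys, so the destination is C# minor.
Check: the diatonic triads of C# minor (natural minor) are C#m (i), D#dim (ii°), E (III), F#m (iv), G#m (v), A (VI), B (VII) — A is indeed VI.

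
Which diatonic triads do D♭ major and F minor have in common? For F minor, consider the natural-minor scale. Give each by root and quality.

Triads in D♭ major: D♭ (I), E♭m (ii), Fm (iii), G♭ (IV), A♭ (V), B♭m (vi), Cdim (vii°).
Triads in F minor (natural minor): Fm (i), Gdim (ii°), A♭ (III), B♭m (iv), Cm (v), D♭ (VI), E♭ (VII).
Shared triads with their functions: D♭ (I in D♭ major, VI in F minor); Fm (iii in D♭ major, i in F minor); A♭ (V in D♭ major, III in F minor); B♭m (vi in D♭ major, iv in F minor).

D♭, Fm, A♭, B♭m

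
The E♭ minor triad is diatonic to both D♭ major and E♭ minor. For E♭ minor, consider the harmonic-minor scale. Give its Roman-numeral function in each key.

The scale of D♭ major is D♭ E♭ F G♭ A♭ B♭ C; E♭ is degree 2, and the triad built there (E♭-G♭-B♭) is minor, so it is ii.
The scale of E♭ minor (harmonic minor) is E♭ F G♭ A♭ B♭ C♭ D; E♭ is degree 1, and the triad built there (E♭-G♭-B♭) is minor, so it is i.

ii in D♭ major; i in E♭ minor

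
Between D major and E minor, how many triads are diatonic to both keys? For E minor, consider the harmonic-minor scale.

1

Diatonic triads of D major: D (I), Em (ii), F#m (iii), G (IV), A (V), Bm (vi), C#dim (vii°).
Diatonic triads of E minor (harmonic minor): Em (i), F#dim (ii°), Gaug (III+), Am (iv), B (V), C (VI), D#dim (vii°).
Matching root and quality in both lists: Em.
That gives 1 common triad.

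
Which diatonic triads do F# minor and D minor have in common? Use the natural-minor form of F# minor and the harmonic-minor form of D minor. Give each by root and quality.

Triads in F# minor (natural minor): F#m (i), G#dim (ii°), A (III), Bm (iv), C#m (v), D (VI), E (VII).
Triads in D minor (harmonic minor): Dm (i), Edim (ii°), Faug (III+), Gm (iv), A (V), Bb (VI), C#dim (vii°).
Shared triads with their functions: A (III in F# minor, V in D minor).

A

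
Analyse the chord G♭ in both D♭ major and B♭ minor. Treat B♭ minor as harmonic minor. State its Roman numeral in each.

The scale of D♭ major is D♭ E♭ F G♭ A♭ B♭ C; G♭ is degree 4, and the triad built there (G♭-B♭-D♭) is major, so it is IV.
The scale of B♭ minor (harmonic minor) is B♭ C D♭ E♭ F G♭ A; G♭ is degree 6, and the triad built there (G♭-B♭-D♭) is major, so it is VI.

IV in D♭ major; VI in B♭ minor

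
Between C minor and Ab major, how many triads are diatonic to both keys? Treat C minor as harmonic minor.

Diatonic triads of C minor (harmonic minor): Cm (i), Ddim (ii°), Ebaug (III+), Fm (iv), G (V), Ab (VI), Bdim (vii°).
Diatonic triads of Ab major: Ab (I), Bbm (ii), Cm (iii), Db (IV), Eb (V), Fm (vi), Gdim (vii°).
Matching root and quality in both lists: Cm, Fm, Ab.
That gives 3 common triads.

3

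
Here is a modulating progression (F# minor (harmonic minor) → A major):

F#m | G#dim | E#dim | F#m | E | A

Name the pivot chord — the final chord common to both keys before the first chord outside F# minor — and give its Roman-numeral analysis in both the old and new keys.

Chords diatonic to F# minor: F#m, G#dim, Aaug, Bm, C#, D, E#dim.
Reading the progression, the first chord not in that set is E, so the modulation leaves F# minor there.
The chord immediately before E is F#m, which is diatonic to both keys: i in F# minor and vi in A major.

F#m — i in F# minor, vi in A major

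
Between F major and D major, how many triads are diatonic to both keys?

0

Diatonic triads of F major: F (I), Gm (ii), Am (iii), B♭ (IV), C (V), Dm (vi), Edim (vii°).
Diatonic triads of D major: D (I), Em (ii), F♯m (iii), G (IV), A (V), Bm (vi), C♯dim (vii°).
No triad has the same root and quality in both keys.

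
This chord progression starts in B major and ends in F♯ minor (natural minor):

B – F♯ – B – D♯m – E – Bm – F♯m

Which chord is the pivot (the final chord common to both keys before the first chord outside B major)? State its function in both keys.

E — IV in B major, VII in F♯ minor

Chords diatonic to B major: B, C♯m, D♯m, E, F♯, G♯m, A♯dim.
Reading the progression, the first chord not in that set is Bm, so the modulation leaves B major there.
The chord immediately before Bm is E, which is diatonic to both keys: IV in B major and VII in F♯ minor.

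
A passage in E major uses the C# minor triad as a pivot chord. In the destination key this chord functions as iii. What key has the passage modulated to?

The numeral iii denotes a minor triad on scale degree 3. With C# on degree 3, the tonic of the new key is A.
Degree 3 carries a minor triad in major keys, so the destination is A major.
Check: the diatonic triads of A major are A (I), Bm (ii), C#m (iii), D (IV), E (V), F#m (vi), G#dim (vii°) — C# minor is indeed iii.

A major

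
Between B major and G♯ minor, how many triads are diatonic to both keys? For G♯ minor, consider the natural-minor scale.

Diatonic triads of B major: B major (I), C♯ minor (ii), D♯ minor (iii), E major (IV), F♯ major (V), G♯ minor (vi), A♯ diminished (vii°).
Diatonic triads of G♯ minor (natural minor): G♯ minor (i), A♯ diminished (ii°), B major (III), C♯ minor (iv), D♯ minor (v), E major (VI), F♯ major (VII).
Matching root and quality in both lists: B major, C♯ minor, D♯ minor, E major, F♯ major, G♯ minor, A♯ diminished.
That gives 7 common triads.

7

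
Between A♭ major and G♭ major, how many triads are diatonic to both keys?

Diatonic triads of A♭ major: A♭ major (I), B♭ minor (ii), C minor (iii), D♭ major (IV), E♭ major (V), F minor (vi), G diminished (vii°).
Diatonic triads of G♭ major: G♭ major (I), A♭ minor (ii), B♭ minor (iii), C♭ major (IV), D♭ major (V), E♭ minor (vi), F diminished (vii°).
Matching root and quality in both lists: B♭ minor, D♭ major.
That gives 2 common triads.

2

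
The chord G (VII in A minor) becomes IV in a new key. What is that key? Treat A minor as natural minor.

The numeral IV denotes a major triad on scale degree 4. With G on degree 4, the tonic of the new key is D.
Degree 4 carries a major triad in major keys, so the destination is D major.
Check: the diatonic triads of D major are D (I), Em (ii), F#m (iii), G (IV), A (V), Bm (vi), C#dim (vii°) — G is indeed IV.

D major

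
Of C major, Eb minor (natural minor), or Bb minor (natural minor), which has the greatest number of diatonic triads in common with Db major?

Triads of Db major: Db major (I), Eb minor (ii), F minor (iii), Gb major (IV), Ab major (V), Bb minor (vi), C diminished (vii°).
C major shares 0: none.
Eb minor (natural minor) shares 4: Db, Ebm, Gb, Bbm.
Bb minor (natural minor) shares 7: Db, Ebm, Fm, Gb, Ab, Bbm, Cdim.
The most common triads (7) are shared with Bb minor.

Bb minor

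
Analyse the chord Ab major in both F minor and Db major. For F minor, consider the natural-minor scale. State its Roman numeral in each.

The scale of F minor (natural minor) is F G Ab Bb C Db Eb; Ab is degree 3, and the triad built there (Ab-C-Eb) is major, so it is III.
The scale of Db major is Db Eb F Gb Ab Bb C; Ab is degree 5, and the triad built there (Ab-C-Eb) is major, so it is V.

III in F minor; V in Db major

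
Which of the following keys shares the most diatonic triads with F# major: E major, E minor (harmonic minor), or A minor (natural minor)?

Triads of F# major: F# major (I), G# minor (ii), A# minor (iii), B major (IV), C# major (V), D# minor (vi), E# diminished (vii°).
E major shares 2: G#m, B.
E minor (harmonic minor) shares 1: B.
A minor (natural minor) shares 0: none.
The most common triads (2) are shared with E major.

E major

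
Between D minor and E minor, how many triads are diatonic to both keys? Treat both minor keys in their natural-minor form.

2

Diatonic triads of D minor (natural minor): Dm (i), Edim (ii°), F (III), Gm (iv), Am (v), Bb (VI), C (VII).
Diatonic triads of E minor (natural minor): Em (i), F#dim (ii°), G (III), Am (iv), Bm (v), C (VI), D (VII).
Matching root and quality in both lists: Am, C.
That gives 2 common triads.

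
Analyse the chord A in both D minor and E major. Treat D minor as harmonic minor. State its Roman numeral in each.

V in D minor; IV in E major

The scale of D minor (harmonic minor) is D E F G A Bb C#; A is degree 5, and the triad built there (A-C#-E) is major, so it is V.
The scale of E major is E F# G# A B C# D#; A is degree 4, and the triad built there (A-C#-E) is major, so it is IV.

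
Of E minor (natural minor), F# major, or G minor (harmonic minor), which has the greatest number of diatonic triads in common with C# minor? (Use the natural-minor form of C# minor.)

F# major

Triads of C# minor (natural minor): C# minor (i), D# diminished (ii°), E major (III), F# minor (iv), G# minor (v), A major (VI), B major (VII).
E minor (natural minor) shares 0: none.
F# major shares 2: G#m, B.
G minor (harmonic minor) shares 0: none.
The most common triads (2) are shared with F# major.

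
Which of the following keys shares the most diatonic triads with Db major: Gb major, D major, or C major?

Gb major

Triads of Db major: Db (I), Ebm (ii), Fm (iii), Gb (IV), Ab (V), Bbm (vi), Cdim (vii°).
Gb major shares 4: Db, Ebm, Gb, Bbm.
D major shares 0: none.
C major shares 0: none.
The most common triads (4) are shared with Gb major.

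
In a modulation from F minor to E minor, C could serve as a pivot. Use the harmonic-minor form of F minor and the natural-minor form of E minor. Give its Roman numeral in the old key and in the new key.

V in F minor; VI in E minor

The scale of F minor (harmonic minor) is F G Ab Bb C Db E; C is degree 5, and the triad built there (C-E-G) is major, so it is V.
The scale of E minor (natural minor) is E F# G A B C D; C is degree 6, and the triad built there (C-E-G) is major, so it is VI.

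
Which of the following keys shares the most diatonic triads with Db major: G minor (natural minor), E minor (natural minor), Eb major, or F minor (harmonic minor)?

F minor

Triads of Db major: Db major (I), Eb minor (ii), F minor (iii), Gb major (IV), Ab major (V), Bb minor (vi), C diminished (vii°).
G minor (natural minor) shares 0: none.
E minor (natural minor) shares 0: none.
Eb major shares 2: Fm, Ab.
F minor (harmonic minor) shares 3: Db, Fm, Bbm.
The most common triads (3) are shared with F minor.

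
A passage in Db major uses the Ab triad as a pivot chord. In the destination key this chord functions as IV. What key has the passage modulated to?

Eb major

The numeral IV denotes a major triad on scale degree 4. With Ab on degree 4, the tonic of the new key is Eb.
Degree 4 carries a major triad in major keys, so the destination is Eb major.
Check: the diatonic triads of Eb major are Eb (I), Fm (ii), Gm (iii), Ab (IV), Bb (V), Cm (vi), Ddim (vii°) — Ab is indeed IV.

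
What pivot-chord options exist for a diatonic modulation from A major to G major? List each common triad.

Bm, D

Triads in A major: A major (I), B minor (ii), C# minor (iii), D major (IV), E major (V), F# minor (vi), G# diminished (vii°).
Triads in G major: G major (I), A minor (ii), B minor (iii), C major (IV), D major (V), E minor (vi), F# diminished (vii°).
Shared triads with their functions: B minor (ii in A major, iii in G major); D major (IV in A major, V in G major).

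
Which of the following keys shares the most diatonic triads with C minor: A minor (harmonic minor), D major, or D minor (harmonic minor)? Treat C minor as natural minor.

D minor

Triads of C minor (natural minor): Cm (i), Ddim (ii°), E♭ (III), Fm (iv), Gm (v), A♭ (VI), B♭ (VII).
A minor (harmonic minor) shares 0: none.
D major shares 0: none.
D minor (harmonic minor) shares 2: Gm, B♭.
The most common triads (2) are shared with D minor.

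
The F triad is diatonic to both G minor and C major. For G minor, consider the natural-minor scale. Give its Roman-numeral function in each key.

VII in G minor; IV in C major

The scale of G minor (natural minor) is G A B♭ C D E♭ F; F is degree 7, and the triad built there (F-A-C) is major, so it is VII.
The scale of C major is C D E F G A B; F is degree 4, and the triad built there (F-A-C) is major, so it is IV.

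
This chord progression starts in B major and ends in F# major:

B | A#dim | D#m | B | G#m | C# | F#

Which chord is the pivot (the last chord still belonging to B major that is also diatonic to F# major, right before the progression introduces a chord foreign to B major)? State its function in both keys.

G#m — vi in B major, ii in F# major

Chords diatonic to B major: B, C#m, D#m, E, F#, G#m, A#dim.
Reading the progression, the first chord not in that set is C#, so the modulation leaves B major there.
The chord immediately before C# is G#m, which is diatonic to both keys: vi in B major and ii in F# major.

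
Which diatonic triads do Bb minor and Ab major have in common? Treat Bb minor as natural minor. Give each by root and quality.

Bbm, Db, Fm, Ab

Triads in Bb minor (natural minor): Bbm (i), Cdim (ii°), Db (III), Ebm (iv), Fm (v), Gb (VI), Ab (VII).
Triads in Ab major: Ab (I), Bbm (ii), Cm (iii), Db (IV), Eb (V), Fm (vi), Gdim (vii°).
Shared triads with their functions: Bbm (i in Bb minor, ii in Ab major); Db (III in Bb minor, IV in Ab major); Fm (v in Bb minor, vi in Ab major); Ab (VII in Bb minor, I in Ab major).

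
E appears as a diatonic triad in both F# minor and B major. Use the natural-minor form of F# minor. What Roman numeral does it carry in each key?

The scale of F# minor (natural minor) is F# G# A B C# D E; E is degree 7, and the triad built there (E-G#-B) is major, so it is VII.
The scale of B major is B C# D# E F# G# A#; E is degree 4, and the triad built there (E-G#-B) is major, so it is IV.

VII in F# minor; IV in B major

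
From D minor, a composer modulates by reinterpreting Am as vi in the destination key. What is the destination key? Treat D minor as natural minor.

C major

The numeral vi denotes a minor triad on scale degree 6. With A on degree 6, the tonic of the new key is C.
Degree 6 carries a minor triad in major keys, so the destination is C major.
Check: the diatonic triads of C major are C (I), Dm (ii), Em (iii), F (IV), G (V), Am (vi), Bdim (vii°) — Am is indeed vi.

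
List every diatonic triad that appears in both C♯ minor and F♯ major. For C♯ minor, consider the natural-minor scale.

Triads in C♯ minor (natural minor): C♯m (i), D♯dim (ii°), E (III), F♯m (iv), G♯m (v), A (VI), B (VII).
Triads in F♯ major: F♯ (I), G♯m (ii), A♯m (iii), B (IV), C♯ (V), D♯m (vi), E♯dim (vii°).
Shared triads with their functions: G♯m (v in C♯ minor, ii in F♯ major); B (VII in C♯ minor, IV in F♯ major).

G♯m, B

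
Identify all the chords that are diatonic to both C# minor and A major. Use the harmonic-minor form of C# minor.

C#m, F#m, A

Triads in C# minor (harmonic minor): C# minor (i), D# diminished (ii°), E augmented (III+), F# minor (iv), G# major (V), A major (VI), B# diminished (vii°).
Triads in A major: A major (I), B minor (ii), C# minor (iii), D major (IV), E major (V), F# minor (vi), G# diminished (vii°).
Shared triads with their functions: C# minor (i in C# minor, iii in A major); F# minor (iv in C# minor, vi in A major); A major (VI in C# minor, I in A major).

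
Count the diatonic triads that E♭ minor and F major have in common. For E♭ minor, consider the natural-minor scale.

Diatonic triads of E♭ minor (natural minor): E♭m (i), Fdim (ii°), G♭ (III), A♭m (iv), B♭m (v), C♭ (VI), D♭ (VII).
Diatonic triads of F major: F (I), Gm (ii), Am (iii), B♭ (IV), C (V), Dm (vi), Edim (vii°).
No triad has the same root and quality in both keys.

0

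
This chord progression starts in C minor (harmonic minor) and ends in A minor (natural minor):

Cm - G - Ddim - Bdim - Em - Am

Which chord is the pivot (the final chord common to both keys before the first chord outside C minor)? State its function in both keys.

Bdim — vii° in C minor, ii° in A minor

Chords diatonic to C minor: Cm, Ddim, Ebaug, Fm, G, Ab, Bdim.
Reading the progression, the first chord not in that set is Em, so the modulation leaves C minor there.
The chord immediately before Em is Bdim, which is diatonic to both keys: vii° in C minor and ii° in A minor.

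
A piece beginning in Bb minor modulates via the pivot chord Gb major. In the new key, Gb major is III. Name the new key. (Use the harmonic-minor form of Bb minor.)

Eb minor

The numeral III denotes a major triad on scale degree 3. With Gb on degree 3, the tonic of the new key is Eb.
Degree 3 carries a major triad in natural-minor keys, so the destination is Eb minor.
Check: the diatonic triads of Eb minor (natural minor) are Ebm (i), Fdim (ii°), Gb (III), Abm (iv), Bbm (v), Cb (VI), Db (VII) — Gb major is indeed III.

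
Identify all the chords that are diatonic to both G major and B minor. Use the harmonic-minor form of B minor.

G, Bm, Em

Triads in G major: G (I), Am (ii), Bm (iii), C (IV), D (V), Em (vi), F#dim (vii°).
Triads in B minor (harmonic minor): Bm (i), C#dim (ii°), Daug (III+), Em (iv), F# (V), G (VI), A#dim (vii°).
Shared triads with their functions: G (I in G major, VI in B minor); Bm (iii in G major, i in B minor); Em (vi in G major, iv in B minor).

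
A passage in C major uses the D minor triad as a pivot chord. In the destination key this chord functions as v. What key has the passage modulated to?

G minor

The numeral v denotes a minor triad on scale degree 5. With D on degree 5, the tonic of the new key is G.
Degree 5 carries a minor triad in natural-minor keys, so the destination is G minor.
Check: the diatonic triads of G minor (natural minor) are Gm (i), Adim (ii°), B♭ (III), Cm (iv), Dm (v), E♭ (VI), F (VII) — D minor is indeed v.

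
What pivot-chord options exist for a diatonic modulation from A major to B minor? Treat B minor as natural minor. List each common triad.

A, Bm, D, F#m

Triads in A major: A (I), Bm (ii), C#m (iii), D (IV), E (V), F#m (vi), G#dim (vii°).
Triads in B minor (natural minor): Bm (i), C#dim (ii°), D (III), Em (iv), F#m (v), G (VI), A (VII).
Shared triads with their functions: A (I in A major, VII in B minor); Bm (ii in A major, i in B minor); D (IV in A major, III in B minor); F#m (vi in A major, v in B minor).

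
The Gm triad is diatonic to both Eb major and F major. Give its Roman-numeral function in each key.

iii in Eb major; ii in F major

The scale of Eb major is Eb F G Ab Bb C D; G is degree 3, and the triad built there (G-Bb-D) is minor, so it is iii.
The scale of F major is F G A Bb C D E; G is degree 2, and the triad built there (G-Bb-D) is minor, so it is ii.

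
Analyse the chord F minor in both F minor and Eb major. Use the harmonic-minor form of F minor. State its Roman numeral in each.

The scale of F minor (harmonic minor) is F G Ab Bb C Db E; F is degree 1, and the triad built there (F-Ab-C) is minor, so it is i.
The scale of Eb major is Eb F G Ab Bb C D; F is degree 2, and the triad built there (F-Ab-C) is minor, so it is ii.

i in F minor; ii in Eb major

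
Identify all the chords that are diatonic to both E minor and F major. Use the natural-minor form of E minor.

Triads in E minor (natural minor): E minor (i), F♯ diminished (ii°), G major (III), A minor (iv), B minor (v), C major (VI), D major (VII).
Triads in F major: F major (I), G minor (ii), A minor (iii), B♭ major (IV), C major (V), D minor (vi), E diminished (vii°).
Shared triads with their functions: A minor (iv in E minor, iii in F major); C major (VI in E minor, V in F major).

Am, C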